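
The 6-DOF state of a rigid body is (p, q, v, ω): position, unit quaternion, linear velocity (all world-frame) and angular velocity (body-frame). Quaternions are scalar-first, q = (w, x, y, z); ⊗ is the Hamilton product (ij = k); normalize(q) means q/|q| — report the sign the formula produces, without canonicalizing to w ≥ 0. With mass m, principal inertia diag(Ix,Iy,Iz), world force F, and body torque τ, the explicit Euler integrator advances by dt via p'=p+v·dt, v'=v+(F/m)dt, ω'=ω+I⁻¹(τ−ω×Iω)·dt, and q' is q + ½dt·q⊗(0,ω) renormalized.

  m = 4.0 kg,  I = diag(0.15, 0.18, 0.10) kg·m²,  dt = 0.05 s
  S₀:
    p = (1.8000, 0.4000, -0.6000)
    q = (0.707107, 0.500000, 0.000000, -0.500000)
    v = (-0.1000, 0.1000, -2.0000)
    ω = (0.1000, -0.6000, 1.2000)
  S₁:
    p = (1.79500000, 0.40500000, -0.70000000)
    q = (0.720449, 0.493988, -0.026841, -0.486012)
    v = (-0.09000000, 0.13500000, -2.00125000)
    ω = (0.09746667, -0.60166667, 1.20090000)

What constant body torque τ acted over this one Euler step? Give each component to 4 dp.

τ = (0.0500, 0.0000, 0.0000)

rate change Δω = (-0.00253333, -0.00166667, 0.00090000)
I·α + gyro = (0.0500, 0.0000, 0.0000)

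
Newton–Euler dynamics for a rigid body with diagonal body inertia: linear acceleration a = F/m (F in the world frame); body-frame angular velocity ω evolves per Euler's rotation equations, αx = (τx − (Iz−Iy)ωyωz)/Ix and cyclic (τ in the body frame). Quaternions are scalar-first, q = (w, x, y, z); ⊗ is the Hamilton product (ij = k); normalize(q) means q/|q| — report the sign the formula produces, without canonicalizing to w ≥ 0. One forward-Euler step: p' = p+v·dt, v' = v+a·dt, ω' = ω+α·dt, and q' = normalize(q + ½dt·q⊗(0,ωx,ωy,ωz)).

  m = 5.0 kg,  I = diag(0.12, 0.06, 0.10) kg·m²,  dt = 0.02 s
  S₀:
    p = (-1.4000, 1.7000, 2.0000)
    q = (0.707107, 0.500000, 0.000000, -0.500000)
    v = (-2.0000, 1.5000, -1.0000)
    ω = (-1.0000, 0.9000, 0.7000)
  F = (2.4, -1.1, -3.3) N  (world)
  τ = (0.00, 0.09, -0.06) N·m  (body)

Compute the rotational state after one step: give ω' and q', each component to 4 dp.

angular accel α = (-0.2100, 1.7333, -1.1400)
new body rate ω' = (-1.0042, 0.9347, 0.6772)
Hamilton product q⊗(0,ω) = (0.8500000, -0.2571070, 0.7863963, 0.9449749)
updated quaternion q' = (0.7155, 0.4974, 0.0079, -0.4905)

ω' = (-1.0042, 0.9347, 0.6772)
q' = (0.7155, 0.4974, 0.0079, -0.4905)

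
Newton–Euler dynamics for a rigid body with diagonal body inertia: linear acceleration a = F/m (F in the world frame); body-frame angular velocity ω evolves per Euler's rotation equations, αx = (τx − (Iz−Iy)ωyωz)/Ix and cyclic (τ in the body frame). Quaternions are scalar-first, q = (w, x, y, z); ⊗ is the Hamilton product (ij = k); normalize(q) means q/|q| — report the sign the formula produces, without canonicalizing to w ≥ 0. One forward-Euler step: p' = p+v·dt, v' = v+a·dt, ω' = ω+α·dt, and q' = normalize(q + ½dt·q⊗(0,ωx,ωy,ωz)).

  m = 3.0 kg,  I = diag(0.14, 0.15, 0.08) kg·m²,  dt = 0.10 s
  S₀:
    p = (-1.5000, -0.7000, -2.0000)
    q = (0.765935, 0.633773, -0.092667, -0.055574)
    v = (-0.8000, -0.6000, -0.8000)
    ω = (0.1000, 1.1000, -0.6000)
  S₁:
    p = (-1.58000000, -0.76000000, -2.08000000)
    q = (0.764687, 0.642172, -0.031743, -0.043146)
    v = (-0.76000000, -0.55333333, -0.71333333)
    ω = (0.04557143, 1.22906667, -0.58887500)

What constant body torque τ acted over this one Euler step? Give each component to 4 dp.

τ = (-0.0300, 0.1900, 0.0100)

ω₁ − ω₀ = (-0.05442857, 0.12906667, 0.01112500)
applied torque τ = (-0.0300, 0.1900, 0.0100)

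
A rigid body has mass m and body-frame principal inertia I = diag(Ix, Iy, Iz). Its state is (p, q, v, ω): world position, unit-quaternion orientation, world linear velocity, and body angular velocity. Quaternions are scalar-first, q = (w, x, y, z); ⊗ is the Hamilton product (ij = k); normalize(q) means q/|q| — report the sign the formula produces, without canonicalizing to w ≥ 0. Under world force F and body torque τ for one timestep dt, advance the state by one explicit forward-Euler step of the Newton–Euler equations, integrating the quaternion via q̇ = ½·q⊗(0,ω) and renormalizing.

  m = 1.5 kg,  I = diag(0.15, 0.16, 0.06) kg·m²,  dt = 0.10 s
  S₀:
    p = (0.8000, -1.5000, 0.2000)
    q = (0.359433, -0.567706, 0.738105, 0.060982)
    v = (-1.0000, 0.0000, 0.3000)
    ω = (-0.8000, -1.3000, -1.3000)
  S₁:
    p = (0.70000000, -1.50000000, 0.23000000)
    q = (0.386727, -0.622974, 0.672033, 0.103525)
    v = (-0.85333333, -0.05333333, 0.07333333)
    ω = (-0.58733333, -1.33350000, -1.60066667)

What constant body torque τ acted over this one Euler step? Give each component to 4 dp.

τ = (0.1500, 0.0400, -0.1700)

rate change Δω = (0.21266667, -0.03350000, -0.30066667)
applied torque τ = (0.1500, 0.0400, -0.1700)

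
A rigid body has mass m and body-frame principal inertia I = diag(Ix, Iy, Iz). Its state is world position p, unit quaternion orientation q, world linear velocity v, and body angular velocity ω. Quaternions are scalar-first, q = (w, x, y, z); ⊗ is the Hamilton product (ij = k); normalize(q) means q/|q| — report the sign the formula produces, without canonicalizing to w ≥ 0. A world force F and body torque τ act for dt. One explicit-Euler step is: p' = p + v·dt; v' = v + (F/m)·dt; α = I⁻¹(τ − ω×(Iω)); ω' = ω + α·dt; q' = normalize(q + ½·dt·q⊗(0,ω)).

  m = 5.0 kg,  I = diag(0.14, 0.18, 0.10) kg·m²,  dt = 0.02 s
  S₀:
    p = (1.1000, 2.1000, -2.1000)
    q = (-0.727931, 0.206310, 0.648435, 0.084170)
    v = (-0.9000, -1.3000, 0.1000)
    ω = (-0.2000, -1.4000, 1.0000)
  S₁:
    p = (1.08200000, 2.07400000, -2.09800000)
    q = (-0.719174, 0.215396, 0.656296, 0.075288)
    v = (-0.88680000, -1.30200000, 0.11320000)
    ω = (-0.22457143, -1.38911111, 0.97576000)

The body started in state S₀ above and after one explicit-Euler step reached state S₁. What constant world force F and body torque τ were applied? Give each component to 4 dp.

ω₁ − ω₀ = (-0.02457143, 0.01088889, -0.02424000)
τ = I·(Δω/dt) + ω₀×(Iω₀) = (-0.0600, 0.0900, -0.1100)
v₁ − v₀ = (0.01320000, -0.00200000, 0.01320000)
m·(v₁−v₀)/dt = (3.3000, -0.5000, 3.3000)

F = (3.3000, -0.5000, 3.3000)
τ = (-0.0600, 0.0900, -0.1100)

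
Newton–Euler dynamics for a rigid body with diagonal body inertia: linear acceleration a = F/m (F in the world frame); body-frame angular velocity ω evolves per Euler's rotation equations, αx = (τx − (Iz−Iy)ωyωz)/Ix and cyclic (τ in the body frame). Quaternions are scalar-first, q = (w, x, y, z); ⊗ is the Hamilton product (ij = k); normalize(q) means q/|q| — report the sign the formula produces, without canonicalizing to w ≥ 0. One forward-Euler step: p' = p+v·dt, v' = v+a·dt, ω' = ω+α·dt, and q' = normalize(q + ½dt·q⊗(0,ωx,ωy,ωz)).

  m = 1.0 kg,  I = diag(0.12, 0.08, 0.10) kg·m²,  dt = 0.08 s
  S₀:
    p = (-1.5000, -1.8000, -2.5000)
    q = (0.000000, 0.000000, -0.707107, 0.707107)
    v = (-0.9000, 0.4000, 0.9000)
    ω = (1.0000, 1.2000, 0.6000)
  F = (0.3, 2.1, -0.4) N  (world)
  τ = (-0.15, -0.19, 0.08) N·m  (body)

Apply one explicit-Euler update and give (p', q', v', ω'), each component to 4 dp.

precession coupling ω×(Iω) = (0.0144, 0.0120, -0.0480)
(τ − ω×Iω)/I = (-1.3700, -2.5250, 1.2800)
ω + α·dt = (0.8904, 0.9980, 0.7024)
2q̇ = q⊗(0,ω) = (0.4242642, -1.2727926, 0.7071070, 0.7071070)
updated quaternion q' = (0.0169, -0.0508, -0.6773, 0.7337)
p + v·dt = (-1.5720, -1.7680, -2.4280)
v' = v + a·dt = (-0.8760, 0.5680, 0.8680)

p' = (-1.5720, -1.7680, -2.4280)
q' = (0.0169, -0.0508, -0.6773, 0.7337)
v' = (-0.8760, 0.5680, 0.8680)
ω' = (0.8904, 0.9980, 0.7024)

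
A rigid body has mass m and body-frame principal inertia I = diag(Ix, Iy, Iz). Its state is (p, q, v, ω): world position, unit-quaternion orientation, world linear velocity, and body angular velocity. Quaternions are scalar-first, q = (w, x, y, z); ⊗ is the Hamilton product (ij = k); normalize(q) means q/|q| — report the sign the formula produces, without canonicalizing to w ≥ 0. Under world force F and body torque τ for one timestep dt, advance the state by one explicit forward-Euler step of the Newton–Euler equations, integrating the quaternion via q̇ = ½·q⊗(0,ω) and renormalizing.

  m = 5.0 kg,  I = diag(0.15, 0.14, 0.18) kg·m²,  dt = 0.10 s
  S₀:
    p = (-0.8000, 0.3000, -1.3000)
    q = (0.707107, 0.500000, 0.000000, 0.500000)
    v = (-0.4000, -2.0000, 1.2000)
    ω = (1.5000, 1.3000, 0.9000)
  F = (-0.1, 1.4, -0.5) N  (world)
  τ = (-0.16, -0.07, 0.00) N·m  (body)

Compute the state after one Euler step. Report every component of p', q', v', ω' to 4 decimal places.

p' = (-0.8400, 0.1000, -1.1800)
q' = (0.6433, 0.5175, 0.0606, 0.5610)
v' = (-0.4020, -1.9720, 1.1900)
ω' = (1.3621, 1.2789, 0.9108)

(τ − ω×Iω)/I = (-1.3787, -0.2107, 0.1083)
ω' = ω + α·dt = (1.3621, 1.2789, 0.9108)
q⊗(0,ω) = (-1.2000000, 0.4106605, 1.2192391, 1.2863963)
q' = normalize(q + ½dt·q⊗(0,ω)) = (0.6433, 0.5175, 0.0606, 0.5610)
linear accel F/m = (-0.0200, 0.2800, -0.1000)
new position p' = (-0.8400, 0.1000, -1.1800)
new velocity v' = (-0.4020, -1.9720, 1.1900)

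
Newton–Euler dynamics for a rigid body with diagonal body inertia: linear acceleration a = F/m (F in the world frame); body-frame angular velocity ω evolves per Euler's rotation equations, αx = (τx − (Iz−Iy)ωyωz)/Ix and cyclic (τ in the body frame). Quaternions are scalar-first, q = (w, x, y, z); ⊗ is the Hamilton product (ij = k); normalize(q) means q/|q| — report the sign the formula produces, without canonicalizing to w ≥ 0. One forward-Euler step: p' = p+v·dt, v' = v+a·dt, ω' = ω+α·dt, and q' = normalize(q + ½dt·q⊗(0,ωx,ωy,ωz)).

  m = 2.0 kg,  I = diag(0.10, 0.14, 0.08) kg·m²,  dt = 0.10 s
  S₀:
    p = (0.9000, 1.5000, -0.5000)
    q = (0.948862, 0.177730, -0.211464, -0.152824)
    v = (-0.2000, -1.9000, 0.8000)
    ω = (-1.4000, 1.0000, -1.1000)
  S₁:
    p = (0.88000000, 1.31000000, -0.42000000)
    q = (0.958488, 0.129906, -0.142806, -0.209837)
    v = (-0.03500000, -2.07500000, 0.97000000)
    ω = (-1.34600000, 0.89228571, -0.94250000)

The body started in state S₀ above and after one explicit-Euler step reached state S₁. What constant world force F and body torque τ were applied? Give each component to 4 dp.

velocity change Δv = (0.16500000, -0.17500000, 0.17000000)
applied force F = (3.3000, -3.5000, 3.4000)
ω₁ − ω₀ = (0.05400000, -0.10771429, 0.15750000)
precession coupling = (0.0660, 0.0308, -0.0560)
applied torque τ = (0.1200, -0.1200, 0.0700)

F = (3.3000, -3.5000, 3.4000)
τ = (0.1200, -0.1200, 0.0700)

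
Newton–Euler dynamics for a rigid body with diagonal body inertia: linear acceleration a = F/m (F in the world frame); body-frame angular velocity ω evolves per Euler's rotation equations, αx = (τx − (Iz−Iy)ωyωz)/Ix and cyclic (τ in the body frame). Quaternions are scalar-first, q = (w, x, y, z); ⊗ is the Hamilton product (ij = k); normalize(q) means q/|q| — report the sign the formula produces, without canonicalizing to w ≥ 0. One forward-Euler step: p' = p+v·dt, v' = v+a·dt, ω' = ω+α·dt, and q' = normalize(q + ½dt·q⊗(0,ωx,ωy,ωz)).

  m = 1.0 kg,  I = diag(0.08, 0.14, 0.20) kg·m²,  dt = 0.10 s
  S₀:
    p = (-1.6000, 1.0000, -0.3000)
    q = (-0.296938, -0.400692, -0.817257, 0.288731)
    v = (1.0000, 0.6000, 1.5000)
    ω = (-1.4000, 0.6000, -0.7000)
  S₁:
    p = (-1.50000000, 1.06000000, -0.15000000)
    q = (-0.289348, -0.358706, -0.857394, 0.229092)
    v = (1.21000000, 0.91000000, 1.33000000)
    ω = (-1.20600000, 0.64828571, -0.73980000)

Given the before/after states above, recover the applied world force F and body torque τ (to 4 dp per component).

rate change Δω = (0.19400000, 0.04828571, -0.03980000)
gyro term ω₀×Iω₀ = (-0.0252, -0.1176, -0.0504)
I·α + gyro = (0.1300, -0.0500, -0.1300)
velocity change Δv = (0.21000000, 0.31000000, -0.17000000)
F = m·Δv/dt = (2.1000, 3.1000, -1.7000)

F = (2.1000, 3.1000, -1.7000)
τ = (0.1300, -0.0500, -0.1300)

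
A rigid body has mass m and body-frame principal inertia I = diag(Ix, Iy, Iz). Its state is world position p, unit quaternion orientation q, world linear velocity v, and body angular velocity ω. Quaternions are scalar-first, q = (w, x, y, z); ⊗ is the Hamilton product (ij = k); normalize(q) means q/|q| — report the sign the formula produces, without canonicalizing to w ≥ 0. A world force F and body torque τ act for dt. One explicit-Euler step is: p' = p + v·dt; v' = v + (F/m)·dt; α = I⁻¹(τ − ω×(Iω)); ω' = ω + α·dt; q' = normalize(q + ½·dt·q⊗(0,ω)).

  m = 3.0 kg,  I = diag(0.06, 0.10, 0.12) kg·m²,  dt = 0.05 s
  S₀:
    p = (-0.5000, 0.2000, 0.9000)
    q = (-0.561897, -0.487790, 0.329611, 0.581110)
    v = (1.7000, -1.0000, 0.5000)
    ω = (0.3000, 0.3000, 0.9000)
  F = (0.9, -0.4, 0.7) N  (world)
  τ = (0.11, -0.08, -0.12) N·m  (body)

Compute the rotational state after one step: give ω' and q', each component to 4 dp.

precession coupling ω×(Iω) = (0.0054, -0.0162, 0.0036)
(τ − ω×Iω)/I = (1.7433, -0.6380, -1.0300)
ω' = ω + α·dt = (0.3872, 0.2681, 0.8485)
q⊗(0,ω) = (-0.4755453, -0.0462522, 0.4447749, -0.7509276)
updated quaternion q' = (-0.5736, -0.4888, 0.3406, 0.5622)

ω' = (0.3872, 0.2681, 0.8485)
q' = (-0.5736, -0.4888, 0.3406, 0.5622)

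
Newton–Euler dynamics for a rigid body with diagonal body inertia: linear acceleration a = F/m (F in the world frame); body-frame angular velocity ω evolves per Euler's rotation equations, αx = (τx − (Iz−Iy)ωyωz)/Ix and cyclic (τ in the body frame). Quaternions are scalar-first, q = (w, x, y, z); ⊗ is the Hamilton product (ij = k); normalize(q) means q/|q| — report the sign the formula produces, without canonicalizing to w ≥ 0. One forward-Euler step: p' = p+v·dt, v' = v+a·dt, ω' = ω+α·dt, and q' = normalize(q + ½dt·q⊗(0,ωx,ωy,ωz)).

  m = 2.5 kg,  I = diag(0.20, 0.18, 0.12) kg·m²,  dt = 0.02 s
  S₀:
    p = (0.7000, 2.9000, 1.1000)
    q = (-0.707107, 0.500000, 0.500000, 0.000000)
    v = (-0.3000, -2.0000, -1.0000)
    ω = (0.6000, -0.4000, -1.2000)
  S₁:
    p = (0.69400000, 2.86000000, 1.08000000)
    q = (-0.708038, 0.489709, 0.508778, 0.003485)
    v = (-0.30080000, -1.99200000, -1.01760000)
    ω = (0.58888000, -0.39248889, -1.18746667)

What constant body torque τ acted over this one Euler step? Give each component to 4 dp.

τ = (-0.1400, 0.0100, 0.0800)

ω₁ − ω₀ = (-0.01112000, 0.00751111, 0.01253333)
applied torque τ = (-0.1400, 0.0100, 0.0800)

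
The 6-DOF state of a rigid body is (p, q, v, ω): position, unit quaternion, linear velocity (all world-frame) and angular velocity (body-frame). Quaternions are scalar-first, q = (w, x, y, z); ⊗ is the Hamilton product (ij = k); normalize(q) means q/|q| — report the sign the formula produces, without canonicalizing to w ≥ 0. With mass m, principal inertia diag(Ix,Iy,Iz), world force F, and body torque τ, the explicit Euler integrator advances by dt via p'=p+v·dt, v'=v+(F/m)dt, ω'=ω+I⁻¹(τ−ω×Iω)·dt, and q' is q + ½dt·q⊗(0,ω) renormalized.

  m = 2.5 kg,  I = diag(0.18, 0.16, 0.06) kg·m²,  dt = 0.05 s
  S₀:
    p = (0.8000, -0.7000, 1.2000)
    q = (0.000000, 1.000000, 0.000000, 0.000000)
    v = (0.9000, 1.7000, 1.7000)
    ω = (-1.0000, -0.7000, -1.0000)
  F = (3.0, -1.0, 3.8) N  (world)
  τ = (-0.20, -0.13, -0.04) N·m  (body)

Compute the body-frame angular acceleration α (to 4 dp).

ω×(Iω) gyroscopic = (-0.0700, 0.1200, -0.0140)
(τ − ω×Iω)/I = (-0.7222, -1.5625, -0.4333)

α = (-0.7222, -1.5625, -0.4333)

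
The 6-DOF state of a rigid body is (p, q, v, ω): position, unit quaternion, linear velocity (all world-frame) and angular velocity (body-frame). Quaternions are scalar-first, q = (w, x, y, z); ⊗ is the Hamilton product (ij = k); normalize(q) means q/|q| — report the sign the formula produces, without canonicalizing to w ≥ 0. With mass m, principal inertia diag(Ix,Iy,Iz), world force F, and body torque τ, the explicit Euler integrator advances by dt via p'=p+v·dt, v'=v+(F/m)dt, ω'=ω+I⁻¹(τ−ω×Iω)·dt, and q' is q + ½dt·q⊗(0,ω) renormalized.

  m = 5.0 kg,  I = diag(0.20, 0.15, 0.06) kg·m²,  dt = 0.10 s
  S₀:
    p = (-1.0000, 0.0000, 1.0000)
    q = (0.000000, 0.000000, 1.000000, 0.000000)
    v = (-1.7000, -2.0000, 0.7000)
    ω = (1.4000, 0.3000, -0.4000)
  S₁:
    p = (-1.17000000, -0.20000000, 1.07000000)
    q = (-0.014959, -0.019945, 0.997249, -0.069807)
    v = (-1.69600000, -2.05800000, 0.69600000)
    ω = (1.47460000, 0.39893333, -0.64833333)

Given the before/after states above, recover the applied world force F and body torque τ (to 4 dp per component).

F = (0.2000, -2.9000, -0.2000)
τ = (0.1600, 0.0700, -0.1700)

Δv = v₁−v₀ = (0.00400000, -0.05800000, -0.00400000)
applied force F = (0.2000, -2.9000, -0.2000)
ω₁ − ω₀ = (0.07460000, 0.09893333, -0.24833333)
I·α + gyro = (0.1600, 0.0700, -0.1700)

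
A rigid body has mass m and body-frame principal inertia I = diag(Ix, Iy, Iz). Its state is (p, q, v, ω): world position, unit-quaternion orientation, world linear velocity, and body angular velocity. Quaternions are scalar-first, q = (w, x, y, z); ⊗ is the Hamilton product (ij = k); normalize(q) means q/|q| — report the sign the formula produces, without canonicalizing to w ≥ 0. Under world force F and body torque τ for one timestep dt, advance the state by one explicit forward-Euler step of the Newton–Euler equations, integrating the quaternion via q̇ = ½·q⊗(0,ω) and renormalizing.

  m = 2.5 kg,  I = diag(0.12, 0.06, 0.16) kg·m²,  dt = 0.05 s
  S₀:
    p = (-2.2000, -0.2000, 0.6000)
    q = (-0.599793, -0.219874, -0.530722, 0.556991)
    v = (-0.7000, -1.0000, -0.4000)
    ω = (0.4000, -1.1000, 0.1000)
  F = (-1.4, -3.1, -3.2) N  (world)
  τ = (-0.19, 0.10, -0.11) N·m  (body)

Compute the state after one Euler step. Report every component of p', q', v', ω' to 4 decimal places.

new position p' = (-2.2350, -0.2500, 0.5800)
new velocity v' = (-0.7280, -1.0620, -0.4640)
precession coupling ω×(Iω) = (-0.0110, -0.0016, 0.0264)
angular accel α = (-1.4917, 1.6933, -0.8525)
ω' = ω + α·dt = (0.3254, -1.0153, 0.0574)
q⊗(0,ω) = (-0.5515437, 0.3197007, 0.9045561, 0.3941709)
updated quaternion q' = (-0.6133, -0.2118, -0.5079, 0.5666)

p' = (-2.2350, -0.2500, 0.5800)
q' = (-0.6133, -0.2118, -0.5079, 0.5666)
v' = (-0.7280, -1.0620, -0.4640)
ω' = (0.3254, -1.0153, 0.0574)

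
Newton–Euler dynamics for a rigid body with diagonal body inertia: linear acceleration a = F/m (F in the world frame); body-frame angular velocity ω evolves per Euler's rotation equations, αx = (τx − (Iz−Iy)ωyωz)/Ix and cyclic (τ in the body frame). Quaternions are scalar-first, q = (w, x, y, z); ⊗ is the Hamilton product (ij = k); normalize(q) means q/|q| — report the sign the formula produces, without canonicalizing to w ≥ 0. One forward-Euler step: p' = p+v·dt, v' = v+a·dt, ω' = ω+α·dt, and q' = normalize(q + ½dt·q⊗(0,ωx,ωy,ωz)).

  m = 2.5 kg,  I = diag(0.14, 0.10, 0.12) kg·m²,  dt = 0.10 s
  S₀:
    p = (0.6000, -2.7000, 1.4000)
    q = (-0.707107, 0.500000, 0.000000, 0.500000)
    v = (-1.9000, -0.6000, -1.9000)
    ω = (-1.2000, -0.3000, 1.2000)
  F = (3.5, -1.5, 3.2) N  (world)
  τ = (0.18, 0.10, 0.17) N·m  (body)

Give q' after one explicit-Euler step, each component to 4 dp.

q⊗(0,ω) = (0.0000000, 0.9985284, -0.9878679, -0.9985284)
q' = normalize(q + ½dt·q⊗(0,ω)) = (-0.7045, 0.5479, -0.0492, 0.4484)

q' = (-0.7045, 0.5479, -0.0492, 0.4484)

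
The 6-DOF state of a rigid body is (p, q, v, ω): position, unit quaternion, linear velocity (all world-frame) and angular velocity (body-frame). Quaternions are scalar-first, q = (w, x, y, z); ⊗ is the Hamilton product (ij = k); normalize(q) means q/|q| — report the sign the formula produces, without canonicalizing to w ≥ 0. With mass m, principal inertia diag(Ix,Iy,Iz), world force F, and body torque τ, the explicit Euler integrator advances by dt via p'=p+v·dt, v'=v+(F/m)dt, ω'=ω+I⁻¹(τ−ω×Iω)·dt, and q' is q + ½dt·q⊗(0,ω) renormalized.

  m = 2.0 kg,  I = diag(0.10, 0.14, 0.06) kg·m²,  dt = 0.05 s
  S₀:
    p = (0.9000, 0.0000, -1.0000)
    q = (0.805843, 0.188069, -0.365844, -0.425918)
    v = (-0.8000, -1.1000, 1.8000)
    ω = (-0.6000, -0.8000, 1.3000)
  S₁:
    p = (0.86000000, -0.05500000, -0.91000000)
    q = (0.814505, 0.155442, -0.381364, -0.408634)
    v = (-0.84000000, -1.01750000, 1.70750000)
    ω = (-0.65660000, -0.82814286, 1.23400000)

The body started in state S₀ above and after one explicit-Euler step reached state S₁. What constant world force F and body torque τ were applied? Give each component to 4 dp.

F = (-1.6000, 3.3000, -3.7000)
τ = (-0.0300, -0.1100, -0.0600)

v₁ − v₀ = (-0.04000000, 0.08250000, -0.09250000)
applied force F = (-1.6000, 3.3000, -3.7000)
ω₁ − ω₀ = (-0.05660000, -0.02814286, -0.06600000)
applied torque τ = (-0.0300, -0.1100, -0.0600)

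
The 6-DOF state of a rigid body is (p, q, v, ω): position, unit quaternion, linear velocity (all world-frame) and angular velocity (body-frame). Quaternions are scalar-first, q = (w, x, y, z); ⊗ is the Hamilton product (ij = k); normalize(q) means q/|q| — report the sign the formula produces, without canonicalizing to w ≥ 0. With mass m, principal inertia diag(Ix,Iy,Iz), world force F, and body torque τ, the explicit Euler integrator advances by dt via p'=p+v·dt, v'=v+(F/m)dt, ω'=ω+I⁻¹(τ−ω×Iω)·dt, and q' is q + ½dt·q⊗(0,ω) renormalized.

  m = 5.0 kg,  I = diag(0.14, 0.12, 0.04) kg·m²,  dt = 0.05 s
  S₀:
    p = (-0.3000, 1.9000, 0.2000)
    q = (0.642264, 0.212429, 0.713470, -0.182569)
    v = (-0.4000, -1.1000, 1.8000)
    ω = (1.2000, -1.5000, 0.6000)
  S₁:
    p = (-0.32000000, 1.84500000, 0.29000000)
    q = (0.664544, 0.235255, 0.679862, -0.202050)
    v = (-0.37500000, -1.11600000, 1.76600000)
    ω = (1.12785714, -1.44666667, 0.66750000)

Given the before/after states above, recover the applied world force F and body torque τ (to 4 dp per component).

F = (2.5000, -1.6000, -3.4000)
τ = (-0.1300, 0.2000, 0.0900)

rate change Δω = (-0.07214286, 0.05333333, 0.06750000)
ω₀×(Iω₀) = (0.0720, 0.0720, 0.0360)
applied torque τ = (-0.1300, 0.2000, 0.0900)
v₁ − v₀ = (0.02500000, -0.01600000, -0.03400000)
F = m·Δv/dt = (2.5000, -1.6000, -3.4000)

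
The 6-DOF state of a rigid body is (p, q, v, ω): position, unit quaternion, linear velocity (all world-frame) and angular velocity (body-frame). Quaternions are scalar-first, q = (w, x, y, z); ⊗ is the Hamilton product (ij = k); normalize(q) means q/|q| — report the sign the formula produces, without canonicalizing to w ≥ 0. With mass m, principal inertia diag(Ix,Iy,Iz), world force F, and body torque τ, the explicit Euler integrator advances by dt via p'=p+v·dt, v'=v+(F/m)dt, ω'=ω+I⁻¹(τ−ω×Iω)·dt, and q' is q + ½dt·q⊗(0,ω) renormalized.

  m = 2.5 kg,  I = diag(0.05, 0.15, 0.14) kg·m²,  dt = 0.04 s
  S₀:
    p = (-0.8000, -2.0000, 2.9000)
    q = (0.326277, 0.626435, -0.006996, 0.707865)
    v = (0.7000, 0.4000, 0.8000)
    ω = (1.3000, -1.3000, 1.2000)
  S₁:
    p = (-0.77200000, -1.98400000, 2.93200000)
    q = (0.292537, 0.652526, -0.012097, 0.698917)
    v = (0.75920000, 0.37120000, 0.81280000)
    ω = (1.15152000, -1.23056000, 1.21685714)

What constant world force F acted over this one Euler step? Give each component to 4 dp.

velocity change Δv = (0.05920000, -0.02880000, 0.01280000)
F = m·Δv/dt = (3.7000, -1.8000, 0.8000)

F = (3.7000, -1.8000, 0.8000)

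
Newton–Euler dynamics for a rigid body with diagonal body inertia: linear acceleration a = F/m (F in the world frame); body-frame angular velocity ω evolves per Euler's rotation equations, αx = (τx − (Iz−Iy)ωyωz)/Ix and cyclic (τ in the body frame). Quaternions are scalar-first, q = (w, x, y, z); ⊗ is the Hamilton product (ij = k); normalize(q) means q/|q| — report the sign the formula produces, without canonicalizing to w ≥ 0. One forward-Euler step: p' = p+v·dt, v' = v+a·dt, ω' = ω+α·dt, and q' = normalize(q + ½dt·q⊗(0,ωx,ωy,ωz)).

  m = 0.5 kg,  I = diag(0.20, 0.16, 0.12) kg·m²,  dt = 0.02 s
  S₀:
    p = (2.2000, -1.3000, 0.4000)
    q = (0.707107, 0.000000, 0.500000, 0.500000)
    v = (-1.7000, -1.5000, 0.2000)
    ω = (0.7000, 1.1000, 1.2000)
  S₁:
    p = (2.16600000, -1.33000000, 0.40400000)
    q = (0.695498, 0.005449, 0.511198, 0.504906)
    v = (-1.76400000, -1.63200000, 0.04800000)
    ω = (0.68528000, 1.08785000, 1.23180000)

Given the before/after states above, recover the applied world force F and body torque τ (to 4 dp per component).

velocity change Δv = (-0.06400000, -0.13200000, -0.15200000)
F = m·Δv/dt = (-1.6000, -3.3000, -3.8000)
rate change Δω = (-0.01472000, -0.01215000, 0.03180000)
τ = I·(Δω/dt) + ω₀×(Iω₀) = (-0.2000, -0.0300, 0.1600)

F = (-1.6000, -3.3000, -3.8000)
τ = (-0.2000, -0.0300, 0.1600)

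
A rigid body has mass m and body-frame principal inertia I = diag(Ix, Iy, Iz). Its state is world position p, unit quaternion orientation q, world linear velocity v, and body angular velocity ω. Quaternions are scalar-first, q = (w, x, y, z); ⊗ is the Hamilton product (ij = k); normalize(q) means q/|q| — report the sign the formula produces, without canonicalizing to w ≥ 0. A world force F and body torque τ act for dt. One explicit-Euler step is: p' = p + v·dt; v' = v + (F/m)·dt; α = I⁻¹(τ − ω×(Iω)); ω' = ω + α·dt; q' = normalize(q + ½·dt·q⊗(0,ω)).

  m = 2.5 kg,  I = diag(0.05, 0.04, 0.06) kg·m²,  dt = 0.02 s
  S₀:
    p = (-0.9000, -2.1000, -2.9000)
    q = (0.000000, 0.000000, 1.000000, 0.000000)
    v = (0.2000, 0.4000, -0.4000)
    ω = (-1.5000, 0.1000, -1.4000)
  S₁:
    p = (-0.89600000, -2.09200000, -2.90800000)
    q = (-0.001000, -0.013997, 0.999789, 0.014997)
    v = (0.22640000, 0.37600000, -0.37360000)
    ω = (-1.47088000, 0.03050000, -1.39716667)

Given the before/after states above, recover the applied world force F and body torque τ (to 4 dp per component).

F = (3.3000, -3.0000, 3.3000)
τ = (0.0700, -0.1600, 0.0100)

velocity change Δv = (0.02640000, -0.02400000, 0.02640000)
F = m·Δv/dt = (3.3000, -3.0000, 3.3000)
Δω = ω₁−ω₀ = (0.02912000, -0.06950000, 0.00283333)
gyro term ω₀×Iω₀ = (-0.0028, -0.0210, 0.0015)
τ = I·(Δω/dt) + ω₀×(Iω₀) = (0.0700, -0.1600, 0.0100)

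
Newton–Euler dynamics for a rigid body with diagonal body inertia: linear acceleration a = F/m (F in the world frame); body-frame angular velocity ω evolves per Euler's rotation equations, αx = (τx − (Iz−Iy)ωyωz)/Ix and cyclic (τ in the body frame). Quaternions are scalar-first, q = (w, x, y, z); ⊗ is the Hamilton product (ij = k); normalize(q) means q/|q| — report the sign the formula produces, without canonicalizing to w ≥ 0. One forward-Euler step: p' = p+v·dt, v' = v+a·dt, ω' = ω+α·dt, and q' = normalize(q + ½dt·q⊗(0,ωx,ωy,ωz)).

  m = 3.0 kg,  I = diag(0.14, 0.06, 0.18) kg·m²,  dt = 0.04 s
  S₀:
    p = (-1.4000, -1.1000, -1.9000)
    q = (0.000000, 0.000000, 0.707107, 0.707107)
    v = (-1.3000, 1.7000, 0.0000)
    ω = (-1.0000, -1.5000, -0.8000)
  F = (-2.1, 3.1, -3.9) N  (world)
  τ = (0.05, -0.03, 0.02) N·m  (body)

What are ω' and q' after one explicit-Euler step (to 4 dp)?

gyro term ω×Iω = (0.1440, -0.0320, -0.1200)
angular accel α = (-0.6714, 0.0333, 0.7778)
ω + α·dt = (-1.0269, -1.4987, -0.7689)
Hamilton product q⊗(0,ω) = (1.6263461, 0.4949749, -0.7071070, 0.7071070)
updated quaternion q' = (0.0325, 0.0099, 0.6924, 0.7207)

ω' = (-1.0269, -1.4987, -0.7689)
q' = (0.0325, 0.0099, 0.6924, 0.7207)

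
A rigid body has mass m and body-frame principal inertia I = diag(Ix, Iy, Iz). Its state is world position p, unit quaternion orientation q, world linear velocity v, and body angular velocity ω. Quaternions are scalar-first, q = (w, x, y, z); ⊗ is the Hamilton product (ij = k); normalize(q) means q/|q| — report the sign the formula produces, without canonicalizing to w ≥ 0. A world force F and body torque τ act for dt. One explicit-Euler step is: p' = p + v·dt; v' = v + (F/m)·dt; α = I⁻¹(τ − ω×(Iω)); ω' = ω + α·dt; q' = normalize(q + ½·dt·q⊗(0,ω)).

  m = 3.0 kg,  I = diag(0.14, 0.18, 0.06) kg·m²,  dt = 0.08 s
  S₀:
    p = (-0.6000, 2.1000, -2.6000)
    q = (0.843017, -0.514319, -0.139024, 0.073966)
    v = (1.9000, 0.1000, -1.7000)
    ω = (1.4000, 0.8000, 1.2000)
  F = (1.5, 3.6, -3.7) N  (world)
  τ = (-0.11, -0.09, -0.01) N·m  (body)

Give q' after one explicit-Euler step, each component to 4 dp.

q' = (0.8699, -0.4746, -0.0830, 0.1054)

q⊗(0,ω) = (0.7425066, 0.9542222, 1.3951488, 0.7947988)
q' = normalize(q + ½dt·q⊗(0,ω)) = (0.8699, -0.4746, -0.0830, 0.1054)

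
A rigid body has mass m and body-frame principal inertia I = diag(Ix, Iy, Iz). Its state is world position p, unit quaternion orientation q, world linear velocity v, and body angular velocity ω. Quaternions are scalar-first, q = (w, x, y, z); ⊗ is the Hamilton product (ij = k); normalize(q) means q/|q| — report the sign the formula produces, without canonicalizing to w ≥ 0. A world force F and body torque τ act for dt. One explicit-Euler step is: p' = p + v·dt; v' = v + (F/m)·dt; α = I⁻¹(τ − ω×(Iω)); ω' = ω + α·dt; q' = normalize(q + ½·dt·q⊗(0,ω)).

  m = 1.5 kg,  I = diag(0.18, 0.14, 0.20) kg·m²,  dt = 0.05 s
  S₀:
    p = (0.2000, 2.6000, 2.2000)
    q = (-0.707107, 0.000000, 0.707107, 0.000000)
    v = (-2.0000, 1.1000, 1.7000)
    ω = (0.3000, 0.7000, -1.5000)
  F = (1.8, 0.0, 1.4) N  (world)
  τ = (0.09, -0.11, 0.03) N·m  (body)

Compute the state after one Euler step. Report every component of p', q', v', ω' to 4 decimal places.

p' = (0.1000, 2.6550, 2.2850)
q' = (-0.7188, -0.0318, 0.6941, 0.0212)
v' = (-1.9400, 1.1000, 1.7467)
ω' = (0.3425, 0.6575, -1.4904)

p + v·dt = (0.1000, 2.6550, 2.2850)
new velocity v' = (-1.9400, 1.1000, 1.7467)
gyro term ω×Iω = (-0.0630, 0.0090, -0.0084)
α = I⁻¹(τ − ω×Iω) = (0.8500, -0.8500, 0.1920)
new body rate ω' = (0.3425, 0.6575, -1.4904)
q⊗(0,ω) = (-0.4949749, -1.2727926, -0.4949749, 0.8485284)
q + ½dt·q⊗(0,ω), renormalized = (-0.7188, -0.0318, 0.6941, 0.0212)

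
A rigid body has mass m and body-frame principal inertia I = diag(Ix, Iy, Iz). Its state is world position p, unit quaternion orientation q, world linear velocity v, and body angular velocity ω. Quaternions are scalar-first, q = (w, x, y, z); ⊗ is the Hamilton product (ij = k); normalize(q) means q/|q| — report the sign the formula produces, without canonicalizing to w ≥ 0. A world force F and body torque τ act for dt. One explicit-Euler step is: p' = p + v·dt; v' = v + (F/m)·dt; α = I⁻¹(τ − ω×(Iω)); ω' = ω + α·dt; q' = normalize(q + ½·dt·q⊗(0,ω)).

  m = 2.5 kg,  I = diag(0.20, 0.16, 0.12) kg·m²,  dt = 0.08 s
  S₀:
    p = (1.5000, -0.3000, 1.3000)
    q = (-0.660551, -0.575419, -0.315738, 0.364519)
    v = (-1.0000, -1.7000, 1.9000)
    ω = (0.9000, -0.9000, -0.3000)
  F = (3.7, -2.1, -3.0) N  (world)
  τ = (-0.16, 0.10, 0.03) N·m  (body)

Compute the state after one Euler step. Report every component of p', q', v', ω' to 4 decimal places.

p' = (1.4200, -0.4360, 1.4520)
q' = (-0.6459, -0.5815, -0.2854, 0.4040)
v' = (-0.8816, -1.7672, 1.8040)
ω' = (0.8403, -0.8392, -0.3016)

a = F/m = (1.4800, -0.8400, -1.2000)
p + v·dt = (1.4200, -0.4360, 1.4520)
new velocity v' = (-0.8816, -1.7672, 1.8040)
gyro term ω×Iω = (-0.0108, -0.0216, 0.0324)
(τ − ω×Iω)/I = (-0.7460, 0.7600, -0.0200)
new body rate ω' = (0.8403, -0.8392, -0.3016)
Hamilton product q⊗(0,ω) = (0.3430686, -0.1717074, 0.7499373, 1.0002066)
q + ½dt·q⊗(0,ω), renormalized = (-0.6459, -0.5815, -0.2854, 0.4040)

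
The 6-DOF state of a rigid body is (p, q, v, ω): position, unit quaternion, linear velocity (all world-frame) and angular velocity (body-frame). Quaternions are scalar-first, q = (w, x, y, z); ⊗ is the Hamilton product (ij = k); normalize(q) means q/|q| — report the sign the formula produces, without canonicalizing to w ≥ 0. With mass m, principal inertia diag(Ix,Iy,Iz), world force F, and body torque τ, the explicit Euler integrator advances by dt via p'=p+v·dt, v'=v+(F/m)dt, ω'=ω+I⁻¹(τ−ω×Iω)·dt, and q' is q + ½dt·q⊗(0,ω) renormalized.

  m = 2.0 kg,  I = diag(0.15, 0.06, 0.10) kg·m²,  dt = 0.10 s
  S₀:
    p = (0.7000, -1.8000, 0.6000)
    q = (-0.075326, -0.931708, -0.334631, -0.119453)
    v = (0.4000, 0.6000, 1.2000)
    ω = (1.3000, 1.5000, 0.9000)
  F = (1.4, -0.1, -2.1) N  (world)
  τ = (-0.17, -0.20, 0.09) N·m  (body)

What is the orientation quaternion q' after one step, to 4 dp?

Hamilton product q⊗(0,ω) = (1.8206746, -0.2199122, 0.5702593, -1.0303351)
q + ½dt·q⊗(0,ω), renormalized = (0.0156, -0.9372, -0.3043, -0.1700)

q' = (0.0156, -0.9372, -0.3043, -0.1700)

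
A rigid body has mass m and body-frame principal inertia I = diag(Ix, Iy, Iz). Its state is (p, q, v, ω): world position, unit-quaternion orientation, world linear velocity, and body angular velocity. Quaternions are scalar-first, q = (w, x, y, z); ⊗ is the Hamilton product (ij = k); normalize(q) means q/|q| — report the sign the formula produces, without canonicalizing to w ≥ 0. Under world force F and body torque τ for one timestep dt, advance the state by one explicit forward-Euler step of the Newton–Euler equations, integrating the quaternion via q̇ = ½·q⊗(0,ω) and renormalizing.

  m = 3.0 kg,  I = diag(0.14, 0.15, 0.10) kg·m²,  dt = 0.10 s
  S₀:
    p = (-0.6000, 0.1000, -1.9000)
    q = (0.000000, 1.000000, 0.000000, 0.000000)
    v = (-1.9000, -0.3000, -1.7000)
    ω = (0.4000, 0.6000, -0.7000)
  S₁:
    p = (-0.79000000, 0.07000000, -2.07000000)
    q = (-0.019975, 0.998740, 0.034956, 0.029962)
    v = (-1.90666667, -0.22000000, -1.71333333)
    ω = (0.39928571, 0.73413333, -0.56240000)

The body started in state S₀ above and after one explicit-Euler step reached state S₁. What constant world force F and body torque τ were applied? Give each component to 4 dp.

F = (-0.2000, 2.4000, -0.4000)
τ = (0.0200, 0.1900, 0.1400)

ω₁ − ω₀ = (-0.00071429, 0.13413333, 0.13760000)
I·α + gyro = (0.0200, 0.1900, 0.1400)
velocity change Δv = (-0.00666667, 0.08000000, -0.01333333)
F = m·Δv/dt = (-0.2000, 2.4000, -0.4000)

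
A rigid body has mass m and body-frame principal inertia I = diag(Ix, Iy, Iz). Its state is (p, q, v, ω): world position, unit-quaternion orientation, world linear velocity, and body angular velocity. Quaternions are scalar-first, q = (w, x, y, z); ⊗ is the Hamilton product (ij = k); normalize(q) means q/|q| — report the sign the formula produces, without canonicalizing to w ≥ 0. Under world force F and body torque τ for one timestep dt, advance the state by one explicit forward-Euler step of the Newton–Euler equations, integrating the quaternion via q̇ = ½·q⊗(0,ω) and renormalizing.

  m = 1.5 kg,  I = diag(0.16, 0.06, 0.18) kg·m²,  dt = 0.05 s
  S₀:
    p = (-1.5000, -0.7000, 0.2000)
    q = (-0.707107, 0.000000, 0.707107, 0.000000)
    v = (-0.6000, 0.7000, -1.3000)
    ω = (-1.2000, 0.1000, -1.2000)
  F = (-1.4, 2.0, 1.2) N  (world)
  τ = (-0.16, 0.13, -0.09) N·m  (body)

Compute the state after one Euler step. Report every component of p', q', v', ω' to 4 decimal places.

gyro term ω×Iω = (-0.0144, -0.0288, 0.0120)
angular accel α = (-0.9100, 2.6467, -0.5667)
ω + α·dt = (-1.2455, 0.2323, -1.2283)
2q̇ = q⊗(0,ω) = (-0.0707107, 0.0000000, -0.0707107, 1.6970568)
updated quaternion q' = (-0.7082, 0.0000, 0.7047, 0.0424)
a = (-0.9333, 1.3333, 0.8000)
new position p' = (-1.5300, -0.6650, 0.1350)
v + (F/m)dt = (-0.6467, 0.7667, -1.2600)

p' = (-1.5300, -0.6650, 0.1350)
q' = (-0.7082, 0.0000, 0.7047, 0.0424)
v' = (-0.6467, 0.7667, -1.2600)
ω' = (-1.2455, 0.2323, -1.2283)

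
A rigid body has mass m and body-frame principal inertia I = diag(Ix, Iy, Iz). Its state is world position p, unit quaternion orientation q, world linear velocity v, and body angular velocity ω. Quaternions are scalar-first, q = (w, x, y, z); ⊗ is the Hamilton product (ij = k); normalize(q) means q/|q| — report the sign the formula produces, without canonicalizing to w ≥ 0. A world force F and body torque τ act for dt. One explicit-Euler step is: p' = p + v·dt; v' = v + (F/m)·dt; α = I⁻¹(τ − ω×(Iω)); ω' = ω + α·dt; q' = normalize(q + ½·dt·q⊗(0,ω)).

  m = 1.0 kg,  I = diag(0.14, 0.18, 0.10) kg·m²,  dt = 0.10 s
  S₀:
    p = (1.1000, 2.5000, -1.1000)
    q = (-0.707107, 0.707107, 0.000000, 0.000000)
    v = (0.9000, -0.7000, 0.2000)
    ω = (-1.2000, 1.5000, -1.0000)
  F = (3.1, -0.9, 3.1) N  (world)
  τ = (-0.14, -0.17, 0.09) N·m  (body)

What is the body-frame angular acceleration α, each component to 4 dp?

α = (-1.8571, -1.2111, 1.6200)

gyro term ω×Iω = (0.1200, 0.0480, -0.0720)
α = I⁻¹(τ − ω×Iω) = (-1.8571, -1.2111, 1.6200)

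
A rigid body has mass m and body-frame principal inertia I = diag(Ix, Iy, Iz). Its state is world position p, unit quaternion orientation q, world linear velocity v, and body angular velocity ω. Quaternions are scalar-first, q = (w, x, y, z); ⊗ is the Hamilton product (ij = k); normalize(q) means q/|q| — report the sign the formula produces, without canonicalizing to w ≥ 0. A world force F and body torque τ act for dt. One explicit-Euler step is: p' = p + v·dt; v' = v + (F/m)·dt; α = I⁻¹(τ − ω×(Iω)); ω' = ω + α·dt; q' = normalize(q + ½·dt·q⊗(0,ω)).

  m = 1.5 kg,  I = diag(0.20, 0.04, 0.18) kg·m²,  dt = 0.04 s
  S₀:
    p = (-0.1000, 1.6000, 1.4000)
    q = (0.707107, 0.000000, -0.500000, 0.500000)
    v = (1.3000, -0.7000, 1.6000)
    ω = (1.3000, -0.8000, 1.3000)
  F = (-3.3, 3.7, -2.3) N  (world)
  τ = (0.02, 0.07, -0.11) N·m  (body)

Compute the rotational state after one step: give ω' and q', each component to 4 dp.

gyro term ω×Iω = (-0.1456, 0.0338, 0.1664)
α = I⁻¹(τ − ω×Iω) = (0.8280, 0.9050, -1.5356)
ω' = ω + α·dt = (1.3331, -0.7638, 1.2386)
q⊗(0,ω) = (-1.0500000, 0.6692391, 0.0843144, 1.5692391)
q' = normalize(q + ½dt·q⊗(0,ω)) = (0.6856, 0.0134, -0.4979, 0.5310)

ω' = (1.3331, -0.7638, 1.2386)
q' = (0.6856, 0.0134, -0.4979, 0.5310)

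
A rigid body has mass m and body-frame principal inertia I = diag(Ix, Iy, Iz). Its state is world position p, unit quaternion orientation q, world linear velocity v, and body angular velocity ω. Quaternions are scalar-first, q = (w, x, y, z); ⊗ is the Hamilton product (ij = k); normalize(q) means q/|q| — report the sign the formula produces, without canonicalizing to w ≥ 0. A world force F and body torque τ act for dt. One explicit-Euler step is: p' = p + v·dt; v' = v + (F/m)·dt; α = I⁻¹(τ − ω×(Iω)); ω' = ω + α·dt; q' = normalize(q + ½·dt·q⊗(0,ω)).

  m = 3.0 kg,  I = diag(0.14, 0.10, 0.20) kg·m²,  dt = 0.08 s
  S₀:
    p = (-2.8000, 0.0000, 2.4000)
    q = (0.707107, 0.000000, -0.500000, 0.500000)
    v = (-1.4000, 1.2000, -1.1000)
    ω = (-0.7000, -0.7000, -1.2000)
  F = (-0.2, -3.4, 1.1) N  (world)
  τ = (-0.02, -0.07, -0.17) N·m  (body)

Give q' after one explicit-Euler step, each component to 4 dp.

Hamilton product q⊗(0,ω) = (0.2500000, 0.4550251, -0.8449749, -1.1985284)
q' = normalize(q + ½dt·q⊗(0,ω)) = (0.7157, 0.0182, -0.5328, 0.4512)

q' = (0.7157, 0.0182, -0.5328, 0.4512)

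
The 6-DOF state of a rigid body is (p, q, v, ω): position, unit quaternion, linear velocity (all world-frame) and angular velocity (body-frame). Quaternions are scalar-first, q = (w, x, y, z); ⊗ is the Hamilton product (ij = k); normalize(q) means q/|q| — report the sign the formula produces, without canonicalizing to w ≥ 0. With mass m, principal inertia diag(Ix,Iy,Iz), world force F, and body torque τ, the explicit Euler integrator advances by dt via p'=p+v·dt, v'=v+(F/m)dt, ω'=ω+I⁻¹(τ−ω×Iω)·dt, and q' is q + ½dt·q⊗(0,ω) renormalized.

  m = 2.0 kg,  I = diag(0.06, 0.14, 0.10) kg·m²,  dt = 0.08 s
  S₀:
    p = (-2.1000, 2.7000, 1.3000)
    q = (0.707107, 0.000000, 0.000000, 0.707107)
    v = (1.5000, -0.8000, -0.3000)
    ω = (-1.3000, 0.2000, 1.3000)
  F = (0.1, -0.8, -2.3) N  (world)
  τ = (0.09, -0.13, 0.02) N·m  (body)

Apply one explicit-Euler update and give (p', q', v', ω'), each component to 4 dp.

p' = (-1.9800, 2.6360, 1.2760)
q' = (0.6685, -0.0423, -0.0310, 0.7418)
v' = (1.5040, -0.8320, -0.3920)
ω' = (-1.1661, 0.0871, 1.3326)

gyro term ω×Iω = (-0.0104, 0.0676, -0.0208)
(τ − ω×Iω)/I = (1.6733, -1.4114, 0.4080)
ω' = ω + α·dt = (-1.1661, 0.0871, 1.3326)
Hamilton product q⊗(0,ω) = (-0.9192391, -1.0606605, -0.7778177, 0.9192391)
q + ½dt·q⊗(0,ω), renormalized = (0.6685, -0.0423, -0.0310, 0.7418)
p' = p + v·dt = (-1.9800, 2.6360, 1.2760)
v + (F/m)dt = (1.5040, -0.8320, -0.3920)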